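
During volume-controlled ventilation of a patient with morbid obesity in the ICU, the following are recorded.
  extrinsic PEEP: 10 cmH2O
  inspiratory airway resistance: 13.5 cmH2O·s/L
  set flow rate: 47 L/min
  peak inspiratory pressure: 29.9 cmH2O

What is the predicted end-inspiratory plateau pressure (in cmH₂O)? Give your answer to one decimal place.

Flow: 47 L/min ÷ 60 = 0.7833 L/s.
Pplat = PIP − Raw × flow = 29.9 − 13.5 × 0.7833 = 29.9 − 10.575 = 19.325 cmH2O.

19.3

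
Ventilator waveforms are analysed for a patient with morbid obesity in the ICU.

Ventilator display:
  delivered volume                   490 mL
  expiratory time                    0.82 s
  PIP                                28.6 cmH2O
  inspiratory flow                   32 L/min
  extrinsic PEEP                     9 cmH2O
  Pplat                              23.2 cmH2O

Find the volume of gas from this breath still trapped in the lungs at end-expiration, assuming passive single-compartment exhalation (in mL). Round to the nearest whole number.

Flow: 32 L/min ÷ 60 = 0.5333 L/s.
R = (PIP − Pplat)/V̇ = (28.6 − 23.2) / 0.5333 = 5.4/0.5333 = 10.126 cmH2O·s/L.
C = Vt/(Pplat − PEEP) = 490.0 / (23.2 − 9) = 490.0/14.2 = 34.507 mL/cmH2O.
τ = R × C = 10.126 × 0.03451 L/cmH2O = 0.3494 s.
Fraction remaining = e^(−Te/τ) = e^(−0.82/0.3494) = 0.09567.
Trapped volume = 490.0 × 0.09567 = 46.878 mL.

47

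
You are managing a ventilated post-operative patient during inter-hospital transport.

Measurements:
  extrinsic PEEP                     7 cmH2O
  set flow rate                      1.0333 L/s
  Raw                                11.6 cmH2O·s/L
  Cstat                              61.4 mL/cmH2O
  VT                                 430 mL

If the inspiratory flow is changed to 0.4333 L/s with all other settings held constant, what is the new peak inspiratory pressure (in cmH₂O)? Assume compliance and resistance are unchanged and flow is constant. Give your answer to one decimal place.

19.0

PIP = Vt/C + R·V̇ + PEEP (constant-flow equation of motion).
Only the resistive term changes: ΔPIP = R × ΔV̇ = 11.6 × (0.4333 − 1.0333) = 11.6 × -0.6 = -6.96 cmH2O.
Original PIP = 430/61.4 + 11.6×1.0333 + 7 = 25.99 cmH2O; new PIP = 25.99 + (-6.96) = 19.03 cmH2O.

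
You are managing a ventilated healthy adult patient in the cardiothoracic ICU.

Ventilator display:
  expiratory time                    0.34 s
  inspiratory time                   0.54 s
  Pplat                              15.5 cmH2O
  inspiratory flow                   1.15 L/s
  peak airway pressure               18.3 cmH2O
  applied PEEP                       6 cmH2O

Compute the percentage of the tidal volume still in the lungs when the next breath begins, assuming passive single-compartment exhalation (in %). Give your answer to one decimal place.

Vt = flow × Ti = 1.15 L/s × 0.54 s × 1000 mL/L = 621.0 mL.
R = (PIP − Pplat)/V̇ = (18.3 − 15.5) / 1.15 = 2.8/1.15 = 2.435 cmH2O·s/L.
C = Vt/(Pplat − PEEP) = 621.0 / (15.5 − 6) = 621.0/9.5 = 65.368 mL/cmH2O.
τ = R × C = 2.435 × 0.06537 L/cmH2O = 0.1592 s.
Fraction remaining at end-expiration = e^(−Te/τ) = e^(−0.34/0.1592) = 0.1182 → 11.82%.

11.8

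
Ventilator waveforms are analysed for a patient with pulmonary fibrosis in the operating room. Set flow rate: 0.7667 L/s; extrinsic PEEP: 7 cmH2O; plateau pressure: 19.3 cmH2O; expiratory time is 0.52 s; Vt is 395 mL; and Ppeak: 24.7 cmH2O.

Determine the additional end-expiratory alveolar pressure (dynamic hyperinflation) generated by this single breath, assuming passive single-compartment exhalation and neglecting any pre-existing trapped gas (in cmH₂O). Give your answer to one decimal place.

R = (PIP − Pplat)/V̇ = (24.7 − 19.3) / 0.7667 = 5.4/0.7667 = 7.043 cmH2O·s/L.
C = Vt/(Pplat − PEEP) = 395.0 / (19.3 − 7) = 395.0/12.3 = 32.114 mL/cmH2O.
τ = R × C = 7.043 × 0.03211 L/cmH2O = 0.2262 s.
Fraction remaining = e^(−Te/τ) = e^(−0.52/0.2262) = 0.1004; trapped volume = 395.0 × 0.1004 = 39.658 mL.
Additional alveolar pressure from trapping ≈ V_trapped / C = 39.658 / 32.114 = 1.235 cmH2O.

1.2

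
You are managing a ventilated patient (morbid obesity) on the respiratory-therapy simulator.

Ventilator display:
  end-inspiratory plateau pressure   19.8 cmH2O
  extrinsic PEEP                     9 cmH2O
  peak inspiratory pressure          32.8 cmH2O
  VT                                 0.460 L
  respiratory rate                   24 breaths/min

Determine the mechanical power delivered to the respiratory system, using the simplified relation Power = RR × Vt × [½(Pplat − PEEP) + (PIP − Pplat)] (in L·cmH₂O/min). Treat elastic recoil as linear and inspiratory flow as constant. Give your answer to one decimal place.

203.1

Per-breath work = Vt × [½(Pplat−PEEP) + (PIP−Pplat)] = 0.460 × [0.5×10.8 + 13.0] = 0.460 × 18.4 = 8.464 L·cmH2O.
Power = 24 × 8.464 = 203.14 L·cmH2O/min.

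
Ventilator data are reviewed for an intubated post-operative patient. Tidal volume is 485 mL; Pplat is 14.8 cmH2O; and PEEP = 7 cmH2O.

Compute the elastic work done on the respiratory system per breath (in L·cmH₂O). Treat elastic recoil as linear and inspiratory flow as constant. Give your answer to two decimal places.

Elastic work ≈ ½ × (Pplat − PEEP) × Vt = 0.5 × (14.8 − 7) × 0.485 L = 0.5 × 7.8 × 0.485 = 1.892 L·cmH2O.

1.89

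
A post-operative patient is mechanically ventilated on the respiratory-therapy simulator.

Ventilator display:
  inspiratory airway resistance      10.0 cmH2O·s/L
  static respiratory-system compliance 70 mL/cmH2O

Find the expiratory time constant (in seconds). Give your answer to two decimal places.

τ = R × C = 10.0 × 70 mL/cmH2O = 10.0 × 0.070 L/cmH2O = 0.7 s.

0.70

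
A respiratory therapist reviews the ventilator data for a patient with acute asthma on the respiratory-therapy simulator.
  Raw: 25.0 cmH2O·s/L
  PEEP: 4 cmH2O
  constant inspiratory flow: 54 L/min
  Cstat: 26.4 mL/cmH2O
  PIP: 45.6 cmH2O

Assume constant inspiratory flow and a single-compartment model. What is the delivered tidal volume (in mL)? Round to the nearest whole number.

Flow: 54 L/min ÷ 60 = 0.9 L/s.
Equation of motion (constant flow): PIP = Vt/C + R·V̇ + PEEP.
Vt/C = PIP − R·V̇ − PEEP = 45.6 − 22.5 − 4 = 19.1 cmH2O.
Vt = C × 19.1 = 26.4 × 19.1 = 504.24 mL.

504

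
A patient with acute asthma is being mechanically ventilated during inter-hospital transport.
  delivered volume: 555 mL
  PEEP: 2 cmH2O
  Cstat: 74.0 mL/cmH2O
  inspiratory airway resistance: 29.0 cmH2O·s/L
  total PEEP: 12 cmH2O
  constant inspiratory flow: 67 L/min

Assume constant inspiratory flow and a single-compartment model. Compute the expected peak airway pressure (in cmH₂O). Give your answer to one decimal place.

Flow: 67 L/min ÷ 60 = 1.1167 L/s.
Total PEEP = 12 cmH2O (set 2 + intrinsic 10); this is the baseline alveolar pressure.
Equation of motion (constant flow): PIP = Vt/C + R·V̇ + PEEP.
PIP = 555/74.0 + 29.0×1.1167 + 12 = 7.5 + 32.384 + 12 = 51.884 cmH2O.

51.9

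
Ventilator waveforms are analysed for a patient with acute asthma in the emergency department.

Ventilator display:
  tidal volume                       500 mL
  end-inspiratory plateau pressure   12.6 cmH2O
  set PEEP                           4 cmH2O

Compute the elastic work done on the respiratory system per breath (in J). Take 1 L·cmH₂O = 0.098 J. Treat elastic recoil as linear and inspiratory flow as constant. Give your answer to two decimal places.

Elastic work ≈ ½ × (Pplat − PEEP) × Vt = 0.5 × (12.6 − 4) × 0.500 L = 0.5 × 8.6 × 0.500 = 2.15 L·cmH2O.
× 0.098 J/(L·cmH2O) → 0.2107 J.

0.21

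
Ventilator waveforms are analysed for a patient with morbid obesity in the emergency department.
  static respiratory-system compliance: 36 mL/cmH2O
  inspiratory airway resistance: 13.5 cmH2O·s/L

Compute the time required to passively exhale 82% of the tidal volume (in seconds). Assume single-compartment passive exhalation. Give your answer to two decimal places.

τ = R × C = 13.5 × 36 mL/cmH2O = 13.5 × 0.036 L/cmH2O = 0.486 s.
Exhaled fraction f = 1 − e^(−t/τ) → t = −τ·ln(1 − f) = −0.486·ln(0.18) = 0.8334 s.

0.83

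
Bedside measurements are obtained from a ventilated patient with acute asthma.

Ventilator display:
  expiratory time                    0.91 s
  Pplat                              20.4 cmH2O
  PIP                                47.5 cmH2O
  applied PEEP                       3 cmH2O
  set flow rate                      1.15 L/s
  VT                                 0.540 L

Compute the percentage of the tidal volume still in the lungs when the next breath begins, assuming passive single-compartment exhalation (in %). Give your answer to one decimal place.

R = (PIP − Pplat)/V̇ = (47.5 − 20.4) / 1.15 = 27.1/1.15 = 23.565 cmH2O·s/L.
C = Vt/(Pplat − PEEP) = 540.0 / (20.4 − 3) = 540.0/17.4 = 31.034 mL/cmH2O.
τ = R × C = 23.565 × 0.03103 L/cmH2O = 0.7312 s.
Fraction remaining at end-expiration = e^(−Te/τ) = e^(−0.91/0.7312) = 0.2881 → 28.81%.

28.8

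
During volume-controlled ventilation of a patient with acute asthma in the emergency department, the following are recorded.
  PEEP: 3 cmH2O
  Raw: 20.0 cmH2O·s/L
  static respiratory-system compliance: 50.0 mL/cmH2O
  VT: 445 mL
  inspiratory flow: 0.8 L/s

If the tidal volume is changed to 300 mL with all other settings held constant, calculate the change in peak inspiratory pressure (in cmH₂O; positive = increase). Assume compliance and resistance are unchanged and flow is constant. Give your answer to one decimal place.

-2.9

PIP = Vt/C + R·V̇ + PEEP (constant-flow equation of motion).
Only the elastic term changes: ΔPIP = ΔVt / C = (300 − 445) / 50.0 = -2.9 cmH2O.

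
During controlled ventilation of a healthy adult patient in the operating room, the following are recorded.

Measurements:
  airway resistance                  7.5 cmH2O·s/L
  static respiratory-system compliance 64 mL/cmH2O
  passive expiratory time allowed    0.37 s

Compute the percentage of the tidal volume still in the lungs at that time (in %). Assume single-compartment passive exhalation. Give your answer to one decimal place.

τ = R × C = 7.5 × 64 mL/cmH2O = 7.5 × 0.064 L/cmH2O = 0.48 s.
Passive exhalation: V(t)/V₀ = e^(−t/τ) = e^(−0.37/0.48) = 0.4626.
Fraction remaining = 0.4626 → 46.26%.

46.3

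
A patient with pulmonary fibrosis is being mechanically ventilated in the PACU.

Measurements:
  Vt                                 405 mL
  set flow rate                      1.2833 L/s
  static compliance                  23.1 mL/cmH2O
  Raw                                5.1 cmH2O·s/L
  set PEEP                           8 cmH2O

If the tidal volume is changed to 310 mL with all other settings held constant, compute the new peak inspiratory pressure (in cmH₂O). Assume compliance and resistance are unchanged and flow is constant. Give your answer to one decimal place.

28.0

PIP = Vt/C + R·V̇ + PEEP (constant-flow equation of motion).
Only the elastic term changes: ΔPIP = ΔVt / C = (310 − 405) / 23.1 = -4.113 cmH2O.
Original PIP = 405/23.1 + 5.1×1.2833 + 8 = 32.077 cmH2O; new PIP = 32.077 + (-4.113) = 27.964 cmH2O.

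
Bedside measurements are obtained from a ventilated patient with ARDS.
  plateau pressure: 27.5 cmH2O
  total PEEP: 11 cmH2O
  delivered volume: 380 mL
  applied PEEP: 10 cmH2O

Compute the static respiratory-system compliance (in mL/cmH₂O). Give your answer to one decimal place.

23.0

End-expiratory occlusion gives total PEEP = 11 cmH2O (intrinsic PEEP = 11 − 10 = 1). Use total PEEP for the elastic gradient.
Cstat = Vt / (Pplat − PEEPtotal) = 380 / (27.5 − 11) = 380 / 16.5 = 23.03 mL/cmH2O.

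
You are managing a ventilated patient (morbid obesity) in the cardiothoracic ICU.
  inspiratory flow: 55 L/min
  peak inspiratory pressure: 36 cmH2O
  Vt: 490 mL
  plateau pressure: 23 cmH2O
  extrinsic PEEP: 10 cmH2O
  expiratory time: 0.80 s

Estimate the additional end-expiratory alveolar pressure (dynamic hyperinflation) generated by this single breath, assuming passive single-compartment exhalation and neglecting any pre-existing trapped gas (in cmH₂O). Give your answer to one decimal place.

Flow: 55 L/min ÷ 60 = 0.9167 L/s.
R = (PIP − Pplat)/V̇ = (36 − 23) / 0.9167 = 13.0/0.9167 = 14.181 cmH2O·s/L.
C = Vt/(Pplat − PEEP) = 490.0 / (23 − 10) = 490.0/13.0 = 37.692 mL/cmH2O.
τ = R × C = 14.181 × 0.03769 L/cmH2O = 0.5345 s.
Fraction remaining = e^(−Te/τ) = e^(−0.80/0.5345) = 0.2239; trapped volume = 490.0 × 0.2239 = 109.71 mL.
Additional alveolar pressure from trapping ≈ V_trapped / C = 109.71 / 37.692 = 2.911 cmH2O.

2.9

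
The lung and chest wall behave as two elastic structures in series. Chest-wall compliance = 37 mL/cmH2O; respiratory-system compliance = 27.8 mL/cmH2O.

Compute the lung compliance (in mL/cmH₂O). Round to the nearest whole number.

112

1/CL = 1/Crs − 1/Ccw.
1/CL = 1/27.8 − 1/37 = 0.008944.
CL = 111.81 mL/cmH2O.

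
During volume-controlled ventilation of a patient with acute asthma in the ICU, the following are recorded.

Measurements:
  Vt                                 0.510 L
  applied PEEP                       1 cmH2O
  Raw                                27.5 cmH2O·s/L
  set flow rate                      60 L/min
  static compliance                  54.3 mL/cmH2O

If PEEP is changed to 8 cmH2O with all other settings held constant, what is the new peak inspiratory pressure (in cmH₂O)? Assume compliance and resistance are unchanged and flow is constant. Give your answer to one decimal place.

44.9

Flow: 60 L/min ÷ 60 = 1 L/s.
PIP = Vt/C + R·V̇ + PEEP (constant-flow equation of motion).
Only the baseline term changes: ΔPIP = ΔPEEP = 8 − 1 = 7.0 cmH2O.
Original PIP = 510/54.3 + 27.5×1 + 1 = 37.892 cmH2O; new PIP = 37.892 + (7.0) = 44.892 cmH2O.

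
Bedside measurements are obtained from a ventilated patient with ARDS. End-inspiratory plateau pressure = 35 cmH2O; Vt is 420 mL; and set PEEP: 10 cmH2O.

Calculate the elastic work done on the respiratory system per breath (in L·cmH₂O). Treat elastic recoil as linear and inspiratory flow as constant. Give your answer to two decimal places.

Elastic work ≈ ½ × (Pplat − PEEP) × Vt = 0.5 × (35 − 10) × 0.420 L = 0.5 × 25.0 × 0.420 = 5.25 L·cmH2O.

5.25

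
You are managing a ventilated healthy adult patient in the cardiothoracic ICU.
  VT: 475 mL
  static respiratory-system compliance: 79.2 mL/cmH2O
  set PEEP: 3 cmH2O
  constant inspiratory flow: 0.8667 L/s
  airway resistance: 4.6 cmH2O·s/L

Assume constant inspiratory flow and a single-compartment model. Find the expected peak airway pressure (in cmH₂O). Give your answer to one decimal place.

13.0

Equation of motion (constant flow): PIP = Vt/C + R·V̇ + PEEP.
PIP = 475/79.2 + 4.6×0.8667 + 3 = 5.997 + 3.987 + 3 = 12.984 cmH2O.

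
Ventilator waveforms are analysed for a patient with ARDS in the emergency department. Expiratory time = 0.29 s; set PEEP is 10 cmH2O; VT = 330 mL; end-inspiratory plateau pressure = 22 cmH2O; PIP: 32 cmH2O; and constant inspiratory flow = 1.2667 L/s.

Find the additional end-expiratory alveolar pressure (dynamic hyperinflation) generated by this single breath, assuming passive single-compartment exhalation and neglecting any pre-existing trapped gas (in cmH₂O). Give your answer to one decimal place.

R = (PIP − Pplat)/V̇ = (32 − 22) / 1.2667 = 10.0/1.2667 = 7.895 cmH2O·s/L.
C = Vt/(Pplat − PEEP) = 330.0 / (22 − 10) = 330.0/12.0 = 27.5 mL/cmH2O.
τ = R × C = 7.895 × 0.0275 L/cmH2O = 0.2171 s.
Fraction remaining = e^(−Te/τ) = e^(−0.29/0.2171) = 0.263; trapped volume = 330.0 × 0.263 = 86.79 mL.
Additional alveolar pressure from trapping ≈ V_trapped / C = 86.79 / 27.5 = 3.156 cmH2O.

3.2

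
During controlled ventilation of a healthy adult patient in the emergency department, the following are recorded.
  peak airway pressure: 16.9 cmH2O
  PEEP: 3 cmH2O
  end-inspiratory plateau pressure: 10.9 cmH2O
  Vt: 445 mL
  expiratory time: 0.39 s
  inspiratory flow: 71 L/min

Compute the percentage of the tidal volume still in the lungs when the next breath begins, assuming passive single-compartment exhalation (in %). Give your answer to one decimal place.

25.5

Flow: 71 L/min ÷ 60 = 1.1833 L/s.
R = (PIP − Pplat)/V̇ = (16.9 − 10.9) / 1.1833 = 6.0/1.1833 = 5.071 cmH2O·s/L.
C = Vt/(Pplat − PEEP) = 445.0 / (10.9 − 3) = 445.0/7.9 = 56.329 mL/cmH2O.
τ = R × C = 5.071 × 0.05633 L/cmH2O = 0.2856 s.
Fraction remaining at end-expiration = e^(−Te/τ) = e^(−0.39/0.2856) = 0.2552 → 25.52%.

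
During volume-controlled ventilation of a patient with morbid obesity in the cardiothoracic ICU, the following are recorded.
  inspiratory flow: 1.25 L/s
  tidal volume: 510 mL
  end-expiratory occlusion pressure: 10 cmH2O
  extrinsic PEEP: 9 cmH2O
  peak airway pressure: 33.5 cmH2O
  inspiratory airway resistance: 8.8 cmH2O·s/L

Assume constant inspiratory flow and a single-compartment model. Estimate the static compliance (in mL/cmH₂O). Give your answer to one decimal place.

Total PEEP = 10 cmH2O (set 9 + intrinsic 1); this is the baseline alveolar pressure.
Equation of motion (constant flow): PIP = Vt/C + R·V̇ + PEEP.
Vt/C = PIP − R·V̇ − PEEP = 33.5 − 8.8×1.25 − 10 = 33.5 − 11.0 − 10 = 12.5 cmH2O.
C = Vt / 12.5 = 510 / 12.5 = 40.8 mL/cmH2O.

40.8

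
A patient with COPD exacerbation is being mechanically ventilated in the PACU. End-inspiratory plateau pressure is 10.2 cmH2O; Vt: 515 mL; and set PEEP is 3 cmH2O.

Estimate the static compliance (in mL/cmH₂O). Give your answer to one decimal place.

71.5

Cstat = Vt / (Pplat − PEEP) = 515 / (10.2 − 3) = 515 / 7.2 = 71.528 mL/cmH2O.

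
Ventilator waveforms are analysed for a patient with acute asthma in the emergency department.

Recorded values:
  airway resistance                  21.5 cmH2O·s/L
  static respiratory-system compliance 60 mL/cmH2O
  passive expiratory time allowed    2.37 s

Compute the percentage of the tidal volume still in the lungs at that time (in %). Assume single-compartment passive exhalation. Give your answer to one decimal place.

τ = R × C = 21.5 × 60 mL/cmH2O = 21.5 × 0.060 L/cmH2O = 1.29 s.
Passive exhalation: V(t)/V₀ = e^(−t/τ) = e^(−2.37/1.29) = 0.1593.
Fraction remaining = 0.1593 → 15.93%.

15.9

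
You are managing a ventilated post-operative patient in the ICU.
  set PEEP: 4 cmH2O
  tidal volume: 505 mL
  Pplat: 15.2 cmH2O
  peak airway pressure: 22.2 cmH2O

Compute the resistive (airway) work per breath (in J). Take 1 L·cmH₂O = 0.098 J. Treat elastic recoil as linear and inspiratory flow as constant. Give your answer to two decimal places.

0.35

With constant inspiratory flow the resistive pressure is constant at PIP − Pplat = 22.2 − 15.2 = 7.0 cmH2O, so resistive work = 7.0 × 0.505 = 3.535 L·cmH2O.
× 0.098 J/(L·cmH2O) → 0.3464 J.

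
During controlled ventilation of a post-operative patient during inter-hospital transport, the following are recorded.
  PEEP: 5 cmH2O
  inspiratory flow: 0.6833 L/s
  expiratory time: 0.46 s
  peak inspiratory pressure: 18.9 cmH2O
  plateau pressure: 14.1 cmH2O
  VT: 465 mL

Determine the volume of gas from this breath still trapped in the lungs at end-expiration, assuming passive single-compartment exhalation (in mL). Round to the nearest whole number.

R = (PIP − Pplat)/V̇ = (18.9 − 14.1) / 0.6833 = 4.8/0.6833 = 7.025 cmH2O·s/L.
C = Vt/(Pplat − PEEP) = 465.0 / (14.1 − 5) = 465.0/9.1 = 51.099 mL/cmH2O.
τ = R × C = 7.025 × 0.0511 L/cmH2O = 0.359 s.
Fraction remaining = e^(−Te/τ) = e^(−0.46/0.359) = 0.2777.
Trapped volume = 465.0 × 0.2777 = 129.13 mL.

129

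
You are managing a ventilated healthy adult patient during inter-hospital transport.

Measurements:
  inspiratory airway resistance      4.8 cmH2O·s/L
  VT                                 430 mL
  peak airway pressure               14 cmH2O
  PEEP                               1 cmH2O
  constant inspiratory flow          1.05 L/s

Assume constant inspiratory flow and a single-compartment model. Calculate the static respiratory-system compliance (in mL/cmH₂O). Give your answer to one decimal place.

Equation of motion (constant flow): PIP = Vt/C + R·V̇ + PEEP.
Vt/C = PIP − R·V̇ − PEEP = 14 − 4.8×1.05 − 1 = 14 − 5.04 − 1 = 7.96 cmH2O.
C = Vt / 7.96 = 430 / 7.96 = 54.02 mL/cmH2O.

54.0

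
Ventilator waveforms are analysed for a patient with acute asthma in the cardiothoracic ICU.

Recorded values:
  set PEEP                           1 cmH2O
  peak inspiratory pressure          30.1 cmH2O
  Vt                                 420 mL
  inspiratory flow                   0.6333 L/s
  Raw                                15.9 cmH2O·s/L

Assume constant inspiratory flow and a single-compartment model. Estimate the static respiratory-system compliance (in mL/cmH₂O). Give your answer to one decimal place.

Equation of motion (constant flow): PIP = Vt/C + R·V̇ + PEEP.
Vt/C = PIP − R·V̇ − PEEP = 30.1 − 15.9×0.6333 − 1 = 30.1 − 10.069 − 1 = 19.031 cmH2O.
C = Vt / 19.031 = 420 / 19.031 = 22.069 mL/cmH2O.

22.1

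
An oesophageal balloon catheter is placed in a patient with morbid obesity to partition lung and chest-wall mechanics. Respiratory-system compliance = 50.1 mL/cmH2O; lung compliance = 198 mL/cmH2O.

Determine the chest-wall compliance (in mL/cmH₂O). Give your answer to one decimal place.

67.1

1/Ccw = 1/Crs − 1/CL.
1/Ccw = 1/50.1 − 1/198 = 0.01491.
Ccw = 67.069 mL/cmH2O.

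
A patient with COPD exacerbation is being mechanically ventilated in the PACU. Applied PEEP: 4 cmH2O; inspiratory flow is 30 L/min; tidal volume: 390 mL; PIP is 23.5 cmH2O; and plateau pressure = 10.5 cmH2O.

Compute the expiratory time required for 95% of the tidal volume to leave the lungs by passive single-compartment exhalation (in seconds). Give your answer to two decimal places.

4.67

Flow: 30 L/min ÷ 60 = 0.5 L/s.
R = (PIP − Pplat)/V̇ = (23.5 − 10.5) / 0.5 = 13.0/0.5 = 26.0 cmH2O·s/L.
C = Vt/(Pplat − PEEP) = 390.0 / (10.5 − 4) = 390.0/6.5 = 60.0 mL/cmH2O.
τ = R × C = 26.0 × 0.06 L/cmH2O = 1.56 s.
t = −τ·ln(1 − 0.95) = −1.56·ln(0.05) = 4.673 s.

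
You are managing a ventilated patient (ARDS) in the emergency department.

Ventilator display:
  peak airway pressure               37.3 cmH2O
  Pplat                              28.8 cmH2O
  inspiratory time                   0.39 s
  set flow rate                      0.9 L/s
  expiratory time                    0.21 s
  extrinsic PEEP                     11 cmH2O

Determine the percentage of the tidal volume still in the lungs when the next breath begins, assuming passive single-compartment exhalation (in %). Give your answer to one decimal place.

32.4

Vt = flow × Ti = 0.9 L/s × 0.39 s × 1000 mL/L = 351.0 mL.
R = (PIP − Pplat)/V̇ = (37.3 − 28.8) / 0.9 = 8.5/0.9 = 9.444 cmH2O·s/L.
C = Vt/(Pplat − PEEP) = 351.0 / (28.8 − 11) = 351.0/17.8 = 19.719 mL/cmH2O.
τ = R × C = 9.444 × 0.01972 L/cmH2O = 0.1862 s.
Fraction remaining at end-expiration = e^(−Te/τ) = e^(−0.21/0.1862) = 0.3237 → 32.37%.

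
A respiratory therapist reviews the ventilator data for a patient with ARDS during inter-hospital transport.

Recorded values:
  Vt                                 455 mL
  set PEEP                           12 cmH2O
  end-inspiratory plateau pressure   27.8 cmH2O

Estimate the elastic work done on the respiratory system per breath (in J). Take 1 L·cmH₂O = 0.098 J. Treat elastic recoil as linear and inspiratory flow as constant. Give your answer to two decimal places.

Elastic work ≈ ½ × (Pplat − PEEP) × Vt = 0.5 × (27.8 − 12) × 0.455 L = 0.5 × 15.8 × 0.455 = 3.595 L·cmH2O.
× 0.098 J/(L·cmH2O) → 0.3523 J.

0.35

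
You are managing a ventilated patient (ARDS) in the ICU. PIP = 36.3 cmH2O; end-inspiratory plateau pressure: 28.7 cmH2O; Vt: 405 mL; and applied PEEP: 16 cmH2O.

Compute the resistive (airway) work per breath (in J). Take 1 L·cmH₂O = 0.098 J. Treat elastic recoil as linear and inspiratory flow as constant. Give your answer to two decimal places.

0.30

With constant inspiratory flow the resistive pressure is constant at PIP − Pplat = 36.3 − 28.7 = 7.6 cmH2O, so resistive work = 7.6 × 0.405 = 3.078 L·cmH2O.
× 0.098 J/(L·cmH2O) → 0.3016 J.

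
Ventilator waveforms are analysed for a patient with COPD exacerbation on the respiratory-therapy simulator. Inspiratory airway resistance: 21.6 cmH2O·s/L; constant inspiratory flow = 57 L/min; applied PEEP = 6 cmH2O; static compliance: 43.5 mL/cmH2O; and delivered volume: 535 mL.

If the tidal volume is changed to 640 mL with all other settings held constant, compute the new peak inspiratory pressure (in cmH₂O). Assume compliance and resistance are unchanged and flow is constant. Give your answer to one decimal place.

41.2

Flow: 57 L/min ÷ 60 = 0.95 L/s.
PIP = Vt/C + R·V̇ + PEEP (constant-flow equation of motion).
Only the elastic term changes: ΔPIP = ΔVt / C = (640 − 535) / 43.5 = 2.414 cmH2O.
Original PIP = 535/43.5 + 21.6×0.95 + 6 = 38.819 cmH2O; new PIP = 38.819 + (2.414) = 41.233 cmH2O.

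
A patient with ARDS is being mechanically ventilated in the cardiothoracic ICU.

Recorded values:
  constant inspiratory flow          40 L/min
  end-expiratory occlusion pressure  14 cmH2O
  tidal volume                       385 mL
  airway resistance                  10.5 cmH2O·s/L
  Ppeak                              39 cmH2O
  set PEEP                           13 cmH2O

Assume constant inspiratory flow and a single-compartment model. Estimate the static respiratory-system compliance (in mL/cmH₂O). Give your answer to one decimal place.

Flow: 40 L/min ÷ 60 = 0.6667 L/s.
Total PEEP = 14 cmH2O (set 13 + intrinsic 1); this is the baseline alveolar pressure.
Equation of motion (constant flow): PIP = Vt/C + R·V̇ + PEEP.
Vt/C = PIP − R·V̇ − PEEP = 39 − 10.5×0.6667 − 14 = 39 − 7.0 − 14 = 18.0 cmH2O.
C = Vt / 18.0 = 385 / 18.0 = 21.389 mL/cmH2O.

21.4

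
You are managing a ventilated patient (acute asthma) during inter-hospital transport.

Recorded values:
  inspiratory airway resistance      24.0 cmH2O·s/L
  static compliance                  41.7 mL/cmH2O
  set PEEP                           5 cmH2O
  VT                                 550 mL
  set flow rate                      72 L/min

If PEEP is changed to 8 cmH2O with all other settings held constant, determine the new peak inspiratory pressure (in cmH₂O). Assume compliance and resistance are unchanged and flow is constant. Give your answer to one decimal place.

50.0

Flow: 72 L/min ÷ 60 = 1.2 L/s.
PIP = Vt/C + R·V̇ + PEEP (constant-flow equation of motion).
Only the baseline term changes: ΔPIP = ΔPEEP = 8 − 5 = 3.0 cmH2O.
Original PIP = 550/41.7 + 24.0×1.2 + 5 = 46.989 cmH2O; new PIP = 46.989 + (3.0) = 49.989 cmH2O.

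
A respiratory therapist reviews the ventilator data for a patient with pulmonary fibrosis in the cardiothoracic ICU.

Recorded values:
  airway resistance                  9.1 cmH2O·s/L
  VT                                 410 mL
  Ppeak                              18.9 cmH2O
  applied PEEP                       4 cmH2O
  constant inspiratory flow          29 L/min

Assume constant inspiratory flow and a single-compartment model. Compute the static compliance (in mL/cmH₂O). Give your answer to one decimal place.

Flow: 29 L/min ÷ 60 = 0.4833 L/s.
Equation of motion (constant flow): PIP = Vt/C + R·V̇ + PEEP.
Vt/C = PIP − R·V̇ − PEEP = 18.9 − 9.1×0.4833 − 4 = 18.9 − 4.398 − 4 = 10.502 cmH2O.
C = Vt / 10.502 = 410 / 10.502 = 39.04 mL/cmH2O.

39.0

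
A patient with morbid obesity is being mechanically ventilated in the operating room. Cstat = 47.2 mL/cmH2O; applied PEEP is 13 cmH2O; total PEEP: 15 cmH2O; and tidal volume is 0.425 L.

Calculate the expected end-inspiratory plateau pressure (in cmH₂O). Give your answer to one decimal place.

End-expiratory occlusion gives total PEEP = 15 cmH2O (intrinsic PEEP = 15 − 13 = 2). Use total PEEP for the elastic gradient.
Pplat = PEEPtotal + Vt / Cstat = 15 + 425 / 47.2 = 15 + 9.004 = 24.004 cmH2O.

24.0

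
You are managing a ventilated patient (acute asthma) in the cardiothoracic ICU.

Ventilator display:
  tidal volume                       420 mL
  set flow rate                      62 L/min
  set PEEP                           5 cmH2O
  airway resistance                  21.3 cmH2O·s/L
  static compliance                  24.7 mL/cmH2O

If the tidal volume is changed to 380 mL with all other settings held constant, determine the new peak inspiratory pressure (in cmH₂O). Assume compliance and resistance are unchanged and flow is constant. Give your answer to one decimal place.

42.4

Flow: 62 L/min ÷ 60 = 1.0333 L/s.
PIP = Vt/C + R·V̇ + PEEP (constant-flow equation of motion).
Only the elastic term changes: ΔPIP = ΔVt / C = (380 − 420) / 24.7 = -1.619 cmH2O.
Original PIP = 420/24.7 + 21.3×1.0333 + 5 = 44.013 cmH2O; new PIP = 44.013 + (-1.619) = 42.394 cmH2O.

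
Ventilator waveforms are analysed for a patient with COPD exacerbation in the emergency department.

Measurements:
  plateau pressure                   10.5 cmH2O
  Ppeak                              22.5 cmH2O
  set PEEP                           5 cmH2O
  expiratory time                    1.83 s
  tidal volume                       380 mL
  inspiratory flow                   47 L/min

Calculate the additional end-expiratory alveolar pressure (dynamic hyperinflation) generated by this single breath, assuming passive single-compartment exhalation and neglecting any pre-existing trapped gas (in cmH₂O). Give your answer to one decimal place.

1.0

Flow: 47 L/min ÷ 60 = 0.7833 L/s.
R = (PIP − Pplat)/V̇ = (22.5 − 10.5) / 0.7833 = 12.0/0.7833 = 15.32 cmH2O·s/L.
C = Vt/(Pplat − PEEP) = 380.0 / (10.5 − 5) = 380.0/5.5 = 69.091 mL/cmH2O.
τ = R × C = 15.32 × 0.06909 L/cmH2O = 1.058 s.
Fraction remaining = e^(−Te/τ) = e^(−1.83/1.058) = 0.1773; trapped volume = 380.0 × 0.1773 = 67.374 mL.
Additional alveolar pressure from trapping ≈ V_trapped / C = 67.374 / 69.091 = 0.9751 cmH2O.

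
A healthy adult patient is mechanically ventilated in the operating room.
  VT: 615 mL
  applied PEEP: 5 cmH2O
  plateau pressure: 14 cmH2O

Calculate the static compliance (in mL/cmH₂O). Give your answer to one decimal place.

68.3

Cstat = Vt / (Pplat − PEEP) = 615 / (14 − 5) = 615 / 9.0 = 68.333 mL/cmH2O.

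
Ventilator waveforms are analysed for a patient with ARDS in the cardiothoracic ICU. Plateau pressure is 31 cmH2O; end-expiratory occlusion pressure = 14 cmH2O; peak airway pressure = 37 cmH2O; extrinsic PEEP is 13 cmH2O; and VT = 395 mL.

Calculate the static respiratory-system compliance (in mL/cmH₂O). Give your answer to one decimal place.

23.2

End-expiratory occlusion gives total PEEP = 14 cmH2O (intrinsic PEEP = 14 − 13 = 1). Use total PEEP for the elastic gradient.
Cstat = Vt / (Pplat − PEEPtotal) = 395 / (31 − 14) = 395 / 17.0 = 23.235 mL/cmH2O.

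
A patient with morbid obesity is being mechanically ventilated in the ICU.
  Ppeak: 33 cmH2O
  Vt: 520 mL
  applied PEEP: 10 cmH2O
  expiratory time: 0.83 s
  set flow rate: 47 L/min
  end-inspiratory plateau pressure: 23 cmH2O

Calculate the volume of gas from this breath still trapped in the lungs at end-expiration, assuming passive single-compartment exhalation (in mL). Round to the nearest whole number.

Flow: 47 L/min ÷ 60 = 0.7833 L/s.
R = (PIP − Pplat)/V̇ = (33 − 23) / 0.7833 = 10.0/0.7833 = 12.767 cmH2O·s/L.
C = Vt/(Pplat − PEEP) = 520.0 / (23 − 10) = 520.0/13.0 = 40.0 mL/cmH2O.
τ = R × C = 12.767 × 0.04 L/cmH2O = 0.5107 s.
Fraction remaining = e^(−Te/τ) = e^(−0.83/0.5107) = 0.1969.
Trapped volume = 520.0 × 0.1969 = 102.39 mL.

102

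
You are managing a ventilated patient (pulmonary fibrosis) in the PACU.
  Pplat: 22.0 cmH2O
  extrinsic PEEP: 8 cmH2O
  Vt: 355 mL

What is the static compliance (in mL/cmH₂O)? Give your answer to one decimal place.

25.4

Cstat = Vt / (Pplat − PEEP) = 355 / (22.0 − 8) = 355 / 14.0 = 25.357 mL/cmH2O.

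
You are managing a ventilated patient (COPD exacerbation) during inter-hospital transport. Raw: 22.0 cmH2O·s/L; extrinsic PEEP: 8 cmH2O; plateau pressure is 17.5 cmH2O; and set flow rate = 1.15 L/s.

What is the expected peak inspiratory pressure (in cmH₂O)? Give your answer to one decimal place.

PIP = Pplat + Raw × flow = 17.5 + 22.0 × 1.15 = 17.5 + 25.3 = 42.8 cmH2O.

42.8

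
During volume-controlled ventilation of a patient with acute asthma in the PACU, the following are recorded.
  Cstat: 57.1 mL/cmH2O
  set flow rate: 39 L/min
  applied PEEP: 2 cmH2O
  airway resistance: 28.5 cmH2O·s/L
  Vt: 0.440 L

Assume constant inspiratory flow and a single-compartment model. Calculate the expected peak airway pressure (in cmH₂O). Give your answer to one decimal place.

28.2

Flow: 39 L/min ÷ 60 = 0.65 L/s.
Equation of motion (constant flow): PIP = Vt/C + R·V̇ + PEEP.
PIP = 440/57.1 + 28.5×0.65 + 2 = 7.706 + 18.525 + 2 = 28.231 cmH2O.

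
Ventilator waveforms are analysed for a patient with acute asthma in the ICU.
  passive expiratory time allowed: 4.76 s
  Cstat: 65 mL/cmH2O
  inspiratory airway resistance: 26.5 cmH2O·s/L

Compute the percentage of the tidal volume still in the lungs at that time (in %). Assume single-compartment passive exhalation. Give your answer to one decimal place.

τ = R × C = 26.5 × 65 mL/cmH2O = 26.5 × 0.065 L/cmH2O = 1.723 s.
Passive exhalation: V(t)/V₀ = e^(−t/τ) = e^(−4.76/1.723) = 0.06313.
Fraction remaining = 0.06313 → 6.313%.

6.3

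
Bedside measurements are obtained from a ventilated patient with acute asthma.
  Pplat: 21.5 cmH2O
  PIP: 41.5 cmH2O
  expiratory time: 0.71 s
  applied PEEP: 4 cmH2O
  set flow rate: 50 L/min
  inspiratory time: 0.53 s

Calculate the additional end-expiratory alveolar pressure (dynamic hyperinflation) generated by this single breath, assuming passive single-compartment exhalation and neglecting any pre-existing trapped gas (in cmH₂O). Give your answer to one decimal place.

Flow: 50 L/min ÷ 60 = 0.8333 L/s.
Vt = flow × Ti = 0.8333 L/s × 0.53 s × 1000 mL/L = 441.65 mL.
R = (PIP − Pplat)/V̇ = (41.5 − 21.5) / 0.8333 = 20.0/0.8333 = 24.001 cmH2O·s/L.
C = Vt/(Pplat − PEEP) = 441.65 / (21.5 − 4) = 441.65/17.5 = 25.237 mL/cmH2O.
τ = R × C = 24.001 × 0.02524 L/cmH2O = 0.6058 s.
Fraction remaining = e^(−Te/τ) = e^(−0.71/0.6058) = 0.3097; trapped volume = 441.65 × 0.3097 = 136.78 mL.
Additional alveolar pressure from trapping ≈ V_trapped / C = 136.78 / 25.237 = 5.42 cmH2O.

5.4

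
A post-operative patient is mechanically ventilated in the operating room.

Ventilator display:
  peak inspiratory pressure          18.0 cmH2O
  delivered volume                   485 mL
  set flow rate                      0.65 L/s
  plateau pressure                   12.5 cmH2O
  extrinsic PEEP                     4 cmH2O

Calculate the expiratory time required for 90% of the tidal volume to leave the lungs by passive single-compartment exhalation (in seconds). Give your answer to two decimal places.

1.11

R = (PIP − Pplat)/V̇ = (18.0 − 12.5) / 0.65 = 5.5/0.65 = 8.462 cmH2O·s/L.
C = Vt/(Pplat − PEEP) = 485.0 / (12.5 − 4) = 485.0/8.5 = 57.059 mL/cmH2O.
τ = R × C = 8.462 × 0.05706 L/cmH2O = 0.4828 s.
t = −τ·ln(1 − 0.90) = −0.4828·ln(0.1) = 1.112 s.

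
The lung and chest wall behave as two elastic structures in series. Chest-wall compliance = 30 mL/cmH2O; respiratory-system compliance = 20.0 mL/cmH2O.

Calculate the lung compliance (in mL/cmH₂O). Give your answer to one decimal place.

60.0

1/CL = 1/Crs − 1/Ccw.
1/CL = 1/20.0 − 1/30 = 0.01667.
CL = 59.988 mL/cmH2O.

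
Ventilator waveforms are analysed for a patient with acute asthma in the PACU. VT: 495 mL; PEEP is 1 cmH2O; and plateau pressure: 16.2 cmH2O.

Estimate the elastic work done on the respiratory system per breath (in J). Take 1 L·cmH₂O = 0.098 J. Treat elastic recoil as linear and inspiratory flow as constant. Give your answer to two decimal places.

Elastic work ≈ ½ × (Pplat − PEEP) × Vt = 0.5 × (16.2 − 1) × 0.495 L = 0.5 × 15.2 × 0.495 = 3.762 L·cmH2O.
× 0.098 J/(L·cmH2O) → 0.3687 J.

0.37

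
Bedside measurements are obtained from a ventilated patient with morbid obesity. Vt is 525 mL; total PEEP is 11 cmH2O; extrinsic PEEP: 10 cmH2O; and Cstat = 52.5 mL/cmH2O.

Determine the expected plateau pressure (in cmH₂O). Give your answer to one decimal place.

21.0

End-expiratory occlusion gives total PEEP = 11 cmH2O (intrinsic PEEP = 11 − 10 = 1). Use total PEEP for the elastic gradient.
Pplat = PEEPtotal + Vt / Cstat = 11 + 525 / 52.5 = 11 + 10.0 = 21.0 cmH2O.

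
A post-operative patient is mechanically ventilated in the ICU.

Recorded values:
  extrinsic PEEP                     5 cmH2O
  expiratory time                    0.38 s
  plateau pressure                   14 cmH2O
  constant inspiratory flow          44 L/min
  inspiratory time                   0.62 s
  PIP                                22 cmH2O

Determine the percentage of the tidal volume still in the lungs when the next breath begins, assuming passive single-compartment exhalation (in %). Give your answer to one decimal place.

Flow: 44 L/min ÷ 60 = 0.7333 L/s.
Vt = flow × Ti = 0.7333 L/s × 0.62 s × 1000 mL/L = 454.65 mL.
R = (PIP − Pplat)/V̇ = (22 − 14) / 0.7333 = 8.0/0.7333 = 10.91 cmH2O·s/L.
C = Vt/(Pplat − PEEP) = 454.65 / (14 − 5) = 454.65/9.0 = 50.517 mL/cmH2O.
τ = R × C = 10.91 × 0.05052 L/cmH2O = 0.5512 s.
Fraction remaining at end-expiration = e^(−Te/τ) = e^(−0.38/0.5512) = 0.5019 → 50.19%.

50.2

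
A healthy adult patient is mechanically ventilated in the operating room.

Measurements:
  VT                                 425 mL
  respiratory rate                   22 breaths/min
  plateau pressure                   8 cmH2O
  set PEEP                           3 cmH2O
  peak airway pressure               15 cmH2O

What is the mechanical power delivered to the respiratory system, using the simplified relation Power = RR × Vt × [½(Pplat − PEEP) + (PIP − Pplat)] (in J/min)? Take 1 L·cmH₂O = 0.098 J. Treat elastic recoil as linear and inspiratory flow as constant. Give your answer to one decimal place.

Per-breath work = Vt × [½(Pplat−PEEP) + (PIP−Pplat)] = 0.425 × [0.5×5.0 + 7.0] = 0.425 × 9.5 = 4.038 L·cmH2O.
Power = 22 × 4.038 = 88.836 L·cmH2O/min.
× 0.098 J/(L·cmH2O) → 8.706 J/min.

8.7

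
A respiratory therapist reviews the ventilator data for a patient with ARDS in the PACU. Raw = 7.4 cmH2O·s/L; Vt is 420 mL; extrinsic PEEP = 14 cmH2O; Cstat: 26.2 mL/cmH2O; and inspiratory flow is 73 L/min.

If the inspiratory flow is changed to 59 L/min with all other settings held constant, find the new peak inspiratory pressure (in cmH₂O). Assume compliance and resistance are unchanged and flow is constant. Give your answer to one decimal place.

37.3

Flow: 73 L/min ÷ 60 = 1.2167 L/s.
New flow: 59 L/min ÷ 60 = 0.9833 L/s.
PIP = Vt/C + R·V̇ + PEEP (constant-flow equation of motion).
Only the resistive term changes: ΔPIP = R × ΔV̇ = 7.4 × (0.9833 − 1.2167) = 7.4 × -0.2334 = -1.727 cmH2O.
Original PIP = 420/26.2 + 7.4×1.2167 + 14 = 39.034 cmH2O; new PIP = 39.034 + (-1.727) = 37.307 cmH2O.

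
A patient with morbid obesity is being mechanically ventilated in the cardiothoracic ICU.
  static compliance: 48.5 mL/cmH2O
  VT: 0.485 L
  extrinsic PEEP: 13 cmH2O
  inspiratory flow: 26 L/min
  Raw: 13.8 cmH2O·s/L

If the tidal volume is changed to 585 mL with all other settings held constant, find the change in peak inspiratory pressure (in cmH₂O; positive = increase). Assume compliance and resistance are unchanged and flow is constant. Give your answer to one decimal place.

PIP = Vt/C + R·V̇ + PEEP (constant-flow equation of motion).
Only the elastic term changes: ΔPIP = ΔVt / C = (585 − 485) / 48.5 = 2.062 cmH2O.

2.1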